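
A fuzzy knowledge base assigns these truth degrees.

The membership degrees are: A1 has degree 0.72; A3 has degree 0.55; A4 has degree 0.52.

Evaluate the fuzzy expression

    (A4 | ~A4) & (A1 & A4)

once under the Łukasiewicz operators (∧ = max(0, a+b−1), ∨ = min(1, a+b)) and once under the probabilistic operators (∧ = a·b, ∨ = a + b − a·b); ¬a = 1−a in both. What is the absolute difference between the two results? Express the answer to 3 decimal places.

Under Łukasiewicz:
  ~A4 = 1 − 0.52 = 0.48
  A4 | ~A4 = min(1, a+b) on (0.52, 0.48) = 1.00
  A1 & A4 = max(0, a+b−1) on (0.72, 0.52) = 0.24
  (A4 | ~A4) & (A1 & A4) = max(0, a+b−1) on (1.00, 0.24) = 0.24
  → value = 0.2400
Under probabilistic:
  ~A4 = 1 − 0.5200 = 0.4800
  A4 | ~A4 = a + b − a·b on (0.5200, 0.4800) = 0.7504
  A1 & A4 = a·b on (0.7200, 0.5200) = 0.3744
  (A4 | ~A4) & (A1 & A4) = a·b on (0.7504, 0.3744) = 0.2809
  → value = 0.2809
|0.2400 − 0.2809| = 0.041

0.041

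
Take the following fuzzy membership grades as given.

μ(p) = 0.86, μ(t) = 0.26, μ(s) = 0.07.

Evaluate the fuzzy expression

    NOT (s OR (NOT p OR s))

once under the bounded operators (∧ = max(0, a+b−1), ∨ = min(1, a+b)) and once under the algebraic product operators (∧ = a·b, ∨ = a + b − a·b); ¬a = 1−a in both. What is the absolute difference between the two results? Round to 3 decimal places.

Under bounded:
  NOT p = 1 − 0.86 = 0.14
  NOT p OR s = min(1, a+b) on (0.14, 0.07) = 0.21
  s OR (NOT p OR s) = min(1, a+b) on (0.07, 0.21) = 0.28
  NOT (s OR (NOT p OR s)) = 1 − 0.28 = 0.72
  → value = 0.7200
Under algebraic product:
  NOT p = 1 − 0.8600 = 0.1400
  NOT p OR s = a + b − a·b on (0.1400, 0.0700) = 0.2002
  s OR (NOT p OR s) = a + b − a·b on (0.0700, 0.2002) = 0.2562
  NOT (s OR (NOT p OR s)) = 1 − 0.2562 = 0.7438
  → value = 0.7438
|0.7200 − 0.7438| = 0.024

0.024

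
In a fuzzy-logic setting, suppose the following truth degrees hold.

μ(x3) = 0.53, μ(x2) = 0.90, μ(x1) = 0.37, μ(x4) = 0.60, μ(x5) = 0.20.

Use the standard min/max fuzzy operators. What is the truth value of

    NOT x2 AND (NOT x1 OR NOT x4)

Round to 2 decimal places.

NOT x2 = 1 − 0.90 = 0.10
NOT x1 = 1 − 0.37 = 0.63
NOT x4 = 1 − 0.60 = 0.40
NOT x1 OR NOT x4 = max(a, b) on (0.63, 0.40) = 0.63
NOT x2 AND (NOT x1 OR NOT x4) = min(a, b) on (0.10, 0.63) = 0.10

0.10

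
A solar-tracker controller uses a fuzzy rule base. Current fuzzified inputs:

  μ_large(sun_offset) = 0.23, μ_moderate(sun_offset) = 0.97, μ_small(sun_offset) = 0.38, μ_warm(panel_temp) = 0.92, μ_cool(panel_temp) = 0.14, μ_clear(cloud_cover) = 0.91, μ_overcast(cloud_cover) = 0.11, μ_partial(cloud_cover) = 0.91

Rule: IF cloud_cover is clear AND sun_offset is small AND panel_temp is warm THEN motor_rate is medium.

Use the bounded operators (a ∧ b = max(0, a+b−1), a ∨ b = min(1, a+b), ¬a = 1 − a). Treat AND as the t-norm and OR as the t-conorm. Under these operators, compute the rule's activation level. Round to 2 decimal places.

firing strength: clear=0.91, small=0.38, warm=0.92; AND[max(0, a+b−1)] → w = 0.21

0.21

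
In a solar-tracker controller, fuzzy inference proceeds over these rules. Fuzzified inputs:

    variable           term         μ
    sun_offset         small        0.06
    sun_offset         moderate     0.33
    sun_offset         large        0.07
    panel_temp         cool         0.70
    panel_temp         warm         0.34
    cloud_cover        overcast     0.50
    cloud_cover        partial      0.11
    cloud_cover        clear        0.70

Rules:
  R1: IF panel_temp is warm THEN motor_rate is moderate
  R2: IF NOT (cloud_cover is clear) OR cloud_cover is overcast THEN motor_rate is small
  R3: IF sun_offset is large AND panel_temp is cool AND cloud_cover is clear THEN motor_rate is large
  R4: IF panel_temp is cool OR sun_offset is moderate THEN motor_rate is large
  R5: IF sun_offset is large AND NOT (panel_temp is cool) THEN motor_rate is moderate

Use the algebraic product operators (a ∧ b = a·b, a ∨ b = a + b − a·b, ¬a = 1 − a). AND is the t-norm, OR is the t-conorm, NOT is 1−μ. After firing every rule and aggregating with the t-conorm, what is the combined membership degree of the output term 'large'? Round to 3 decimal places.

0.806

R1: warm=0.34 → w = 0.3400
R2: ¬clear=1−0.70=0.30, overcast=0.50; OR[a + b − a·b] → w = 0.6500
R3: large=0.07, cool=0.70, clear=0.70; AND[a·b] → w = 0.0343
R4: cool=0.70, moderate=0.33; OR[a + b − a·b] → w = 0.7990
R5: large=0.07, ¬cool=1−0.70=0.30; AND[a·b] → w = 0.0210
Rules with consequent 'large': {R3, R4} → strengths 0.0343, 0.7990
Aggregate via t-conorm [a + b − a·b]: 0.8059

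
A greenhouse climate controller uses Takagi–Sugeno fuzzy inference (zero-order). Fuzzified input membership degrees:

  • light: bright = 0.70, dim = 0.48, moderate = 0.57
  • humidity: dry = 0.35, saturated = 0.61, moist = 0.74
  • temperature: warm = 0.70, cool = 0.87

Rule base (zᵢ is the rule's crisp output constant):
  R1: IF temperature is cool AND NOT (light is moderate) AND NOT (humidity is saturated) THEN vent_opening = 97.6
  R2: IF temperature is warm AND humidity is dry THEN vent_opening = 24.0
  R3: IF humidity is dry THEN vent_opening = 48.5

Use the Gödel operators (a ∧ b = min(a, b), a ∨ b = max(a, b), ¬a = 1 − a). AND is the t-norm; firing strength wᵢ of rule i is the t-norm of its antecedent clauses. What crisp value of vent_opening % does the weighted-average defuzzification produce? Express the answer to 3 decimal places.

58.201

R1 (z=97.6): cool=0.87, ¬moderate=1−0.57=0.43, ¬saturated=1−0.61=0.39; AND[min(a, b)] → w = 0.39
R2 (z=24.0): warm=0.70, dry=0.35; AND[min(a, b)] → w = 0.35
R3 (z=48.5): dry=0.35 → w = 0.35
Weighted average = (0.39·97.6 + 0.35·24.0 + 0.35·48.5) / (0.39 + 0.35 + 0.35)
  = 63.4390 / 1.0900 = 58.201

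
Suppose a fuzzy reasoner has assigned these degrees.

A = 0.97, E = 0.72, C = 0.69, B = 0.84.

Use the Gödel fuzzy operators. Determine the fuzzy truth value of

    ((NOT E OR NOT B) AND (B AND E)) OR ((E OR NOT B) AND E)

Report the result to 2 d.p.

0.72

NOT E = 1 − 0.72 = 0.28
NOT B = 1 − 0.84 = 0.16
NOT E OR NOT B = max(a, b) on (0.28, 0.16) = 0.28
B AND E = min(a, b) on (0.84, 0.72) = 0.72
(NOT E OR NOT B) AND (B AND E) = min(a, b) on (0.28, 0.72) = 0.28
NOT B = 1 − 0.84 = 0.16
E OR NOT B = max(a, b) on (0.72, 0.16) = 0.72
(E OR NOT B) AND E = min(a, b) on (0.72, 0.72) = 0.72
((NOT E OR NOT B) AND (B AND E)) OR ((E OR NOT B) AND E) = max(a, b) on (0.28, 0.72) = 0.72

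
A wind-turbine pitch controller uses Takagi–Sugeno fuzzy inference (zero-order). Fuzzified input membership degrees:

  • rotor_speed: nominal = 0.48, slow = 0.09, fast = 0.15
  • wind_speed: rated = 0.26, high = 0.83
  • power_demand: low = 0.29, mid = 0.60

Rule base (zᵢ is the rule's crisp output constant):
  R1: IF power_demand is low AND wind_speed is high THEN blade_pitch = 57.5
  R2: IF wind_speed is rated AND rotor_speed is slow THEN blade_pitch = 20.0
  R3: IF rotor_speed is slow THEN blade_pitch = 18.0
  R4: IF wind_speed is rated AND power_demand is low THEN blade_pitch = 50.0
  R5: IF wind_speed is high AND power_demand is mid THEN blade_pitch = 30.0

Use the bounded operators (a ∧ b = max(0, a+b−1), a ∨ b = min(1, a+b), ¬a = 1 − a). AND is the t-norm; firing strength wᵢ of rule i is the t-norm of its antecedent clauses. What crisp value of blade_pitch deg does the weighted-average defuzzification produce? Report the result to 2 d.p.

R1 (z=57.5): low=0.29, high=0.83; AND[max(0, a+b−1)] → w = 0.12
R2 (z=20.0): rated=0.26, slow=0.09; AND[max(0, a+b−1)] → w = 0.00
R3 (z=18.0): slow=0.09 → w = 0.09
R4 (z=50.0): rated=0.26, low=0.29; AND[max(0, a+b−1)] → w = 0.00
R5 (z=30.0): high=0.83, mid=0.60; AND[max(0, a+b−1)] → w = 0.43
Weighted average = (0.12·57.5 + 0.00·20.0 + 0.09·18.0 + 0.00·50.0 + 0.43·30.0) / (0.12 + 0.00 + 0.09 + 0.00 + 0.43)
  = 21.4200 / 0.6400 = 33.47

33.47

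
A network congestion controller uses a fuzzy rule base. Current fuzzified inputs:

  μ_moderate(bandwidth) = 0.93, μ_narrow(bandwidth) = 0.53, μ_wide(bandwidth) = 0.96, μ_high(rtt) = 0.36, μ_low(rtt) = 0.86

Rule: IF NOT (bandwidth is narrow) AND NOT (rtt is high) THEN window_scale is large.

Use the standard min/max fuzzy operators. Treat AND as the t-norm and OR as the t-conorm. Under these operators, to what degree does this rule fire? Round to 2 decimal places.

0.47

firing strength: ¬narrow=1−0.53=0.47, ¬high=1−0.36=0.64; AND[min(a, b)] → w = 0.47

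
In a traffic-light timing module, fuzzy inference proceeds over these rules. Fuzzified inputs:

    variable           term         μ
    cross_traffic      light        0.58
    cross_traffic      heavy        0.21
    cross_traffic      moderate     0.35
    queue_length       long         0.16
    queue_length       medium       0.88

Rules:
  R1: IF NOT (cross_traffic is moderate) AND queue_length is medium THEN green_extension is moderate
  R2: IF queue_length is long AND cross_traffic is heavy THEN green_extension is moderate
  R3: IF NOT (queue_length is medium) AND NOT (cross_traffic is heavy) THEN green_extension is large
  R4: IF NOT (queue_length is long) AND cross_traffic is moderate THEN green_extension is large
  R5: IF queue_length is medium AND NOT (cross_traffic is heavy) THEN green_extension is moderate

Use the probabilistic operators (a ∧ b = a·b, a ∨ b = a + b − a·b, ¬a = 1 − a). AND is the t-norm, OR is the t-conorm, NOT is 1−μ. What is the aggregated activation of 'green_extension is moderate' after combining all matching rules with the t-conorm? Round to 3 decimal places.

R1: ¬moderate=1−0.35=0.65, medium=0.88; AND[a·b] → w = 0.5720
R2: long=0.16, heavy=0.21; AND[a·b] → w = 0.0336
R3: ¬medium=1−0.88=0.12, ¬heavy=1−0.21=0.79; AND[a·b] → w = 0.0948
R4: ¬long=1−0.16=0.84, moderate=0.35; AND[a·b] → w = 0.2940
R5: medium=0.88, ¬heavy=1−0.21=0.79; AND[a·b] → w = 0.6952
Rules with consequent 'moderate': {R1, R2, R5} → strengths 0.5720, 0.0336, 0.6952
Aggregate via t-conorm [a + b − a·b]: 0.8739

0.874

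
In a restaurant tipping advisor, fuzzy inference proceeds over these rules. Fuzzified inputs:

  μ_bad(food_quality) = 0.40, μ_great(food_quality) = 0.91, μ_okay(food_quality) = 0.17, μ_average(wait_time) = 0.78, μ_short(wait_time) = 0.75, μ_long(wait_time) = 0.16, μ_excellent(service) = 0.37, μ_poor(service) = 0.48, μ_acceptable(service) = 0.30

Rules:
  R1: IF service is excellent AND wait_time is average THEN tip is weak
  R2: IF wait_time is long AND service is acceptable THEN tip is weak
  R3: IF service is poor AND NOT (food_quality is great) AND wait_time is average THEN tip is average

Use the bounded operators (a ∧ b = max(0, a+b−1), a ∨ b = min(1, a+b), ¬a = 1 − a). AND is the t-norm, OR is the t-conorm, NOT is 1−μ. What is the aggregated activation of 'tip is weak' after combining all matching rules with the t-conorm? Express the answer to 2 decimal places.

R1: excellent=0.37, average=0.78; AND[max(0, a+b−1)] → w = 0.15
R2: long=0.16, acceptable=0.30; AND[max(0, a+b−1)] → w = 0.00
R3: poor=0.48, ¬great=1−0.91=0.09, average=0.78; AND[max(0, a+b−1)] → w = 0.00
Rules with consequent 'weak': {R1, R2} → strengths 0.15, 0.00
Aggregate via t-conorm [min(1, a+b)]: 0.15

0.15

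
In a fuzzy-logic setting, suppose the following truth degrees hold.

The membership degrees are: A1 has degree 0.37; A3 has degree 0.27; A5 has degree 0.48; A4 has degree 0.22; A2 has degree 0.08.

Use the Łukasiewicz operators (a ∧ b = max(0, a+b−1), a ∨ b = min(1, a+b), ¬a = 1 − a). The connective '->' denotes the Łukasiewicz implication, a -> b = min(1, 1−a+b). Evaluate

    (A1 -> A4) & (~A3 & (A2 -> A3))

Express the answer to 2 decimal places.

0.58

A1 -> A4  [Łukasiewicz: min(1, 1−a+b)] with a=0.37, b=0.22 → 0.85
~A3 = 1 − 0.27 = 0.73
A2 -> A3  [Łukasiewicz: min(1, 1−a+b)] with a=0.08, b=0.27 → 1.00
~A3 & (A2 -> A3) = max(0, a+b−1) on (0.73, 1.00) = 0.73
(A1 -> A4) & (~A3 & (A2 -> A3)) = max(0, a+b−1) on (0.85, 0.73) = 0.58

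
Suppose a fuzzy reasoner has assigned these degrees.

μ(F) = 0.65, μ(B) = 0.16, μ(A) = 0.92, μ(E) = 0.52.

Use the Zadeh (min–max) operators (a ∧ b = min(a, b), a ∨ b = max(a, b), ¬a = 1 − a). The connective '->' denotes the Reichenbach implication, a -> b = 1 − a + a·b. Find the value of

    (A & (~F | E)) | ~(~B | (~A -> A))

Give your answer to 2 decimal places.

0.52

~F = 1 − 0.65 = 0.35
~F | E = max(a, b) on (0.35, 0.52) = 0.52
A & (~F | E) = min(a, b) on (0.92, 0.52) = 0.52
~B = 1 − 0.16 = 0.84
~A = 1 − 0.92 = 0.08
~A -> A  [Reichenbach: 1 − a + a·b] with a=0.08, b=0.92 → 0.99
~B | (~A -> A) = max(a, b) on (0.84, 0.99) = 0.99
~(~B | (~A -> A)) = 1 − 0.99 = 0.01
(A & (~F | E)) | ~(~B | (~A -> A)) = max(a, b) on (0.52, 0.01) = 0.52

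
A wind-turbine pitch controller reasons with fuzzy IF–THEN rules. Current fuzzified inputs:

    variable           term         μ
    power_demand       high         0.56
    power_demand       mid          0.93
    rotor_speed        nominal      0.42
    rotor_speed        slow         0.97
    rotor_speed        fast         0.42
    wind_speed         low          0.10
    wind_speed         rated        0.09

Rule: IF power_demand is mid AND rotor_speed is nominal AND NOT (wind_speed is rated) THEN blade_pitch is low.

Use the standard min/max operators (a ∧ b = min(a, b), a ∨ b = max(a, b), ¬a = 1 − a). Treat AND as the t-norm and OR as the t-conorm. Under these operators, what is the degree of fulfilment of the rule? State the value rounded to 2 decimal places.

firing strength: mid=0.93, nominal=0.42, ¬rated=1−0.09=0.91; AND[min(a, b)] → w = 0.42

0.42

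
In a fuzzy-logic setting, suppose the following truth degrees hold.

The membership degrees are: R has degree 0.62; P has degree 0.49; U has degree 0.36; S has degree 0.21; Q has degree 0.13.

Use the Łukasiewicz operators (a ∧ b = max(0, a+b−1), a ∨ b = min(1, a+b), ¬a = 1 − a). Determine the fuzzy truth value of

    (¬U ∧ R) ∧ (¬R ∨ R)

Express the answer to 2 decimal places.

¬U = 1 − 0.36 = 0.64
¬U ∧ R = max(0, a+b−1) on (0.64, 0.62) = 0.26
¬R = 1 − 0.62 = 0.38
¬R ∨ R = min(1, a+b) on (0.38, 0.62) = 1.00
(¬U ∧ R) ∧ (¬R ∨ R) = max(0, a+b−1) on (0.26, 1.00) = 0.26

0.26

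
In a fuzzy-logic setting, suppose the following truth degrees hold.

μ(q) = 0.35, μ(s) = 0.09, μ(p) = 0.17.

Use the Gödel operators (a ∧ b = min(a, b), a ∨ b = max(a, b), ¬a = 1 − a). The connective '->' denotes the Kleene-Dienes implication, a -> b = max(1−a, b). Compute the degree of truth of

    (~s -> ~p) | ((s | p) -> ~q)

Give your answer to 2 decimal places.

0.83

~s = 1 − 0.09 = 0.91
~p = 1 − 0.17 = 0.83
~s -> ~p  [Kleene-Dienes: max(1−a, b)] with a=0.91, b=0.83 → 0.83
s | p = max(a, b) on (0.09, 0.17) = 0.17
~q = 1 − 0.35 = 0.65
(s | p) -> ~q  [Kleene-Dienes: max(1−a, b)] with a=0.17, b=0.65 → 0.83
(~s -> ~p) | ((s | p) -> ~q) = max(a, b) on (0.83, 0.83) = 0.83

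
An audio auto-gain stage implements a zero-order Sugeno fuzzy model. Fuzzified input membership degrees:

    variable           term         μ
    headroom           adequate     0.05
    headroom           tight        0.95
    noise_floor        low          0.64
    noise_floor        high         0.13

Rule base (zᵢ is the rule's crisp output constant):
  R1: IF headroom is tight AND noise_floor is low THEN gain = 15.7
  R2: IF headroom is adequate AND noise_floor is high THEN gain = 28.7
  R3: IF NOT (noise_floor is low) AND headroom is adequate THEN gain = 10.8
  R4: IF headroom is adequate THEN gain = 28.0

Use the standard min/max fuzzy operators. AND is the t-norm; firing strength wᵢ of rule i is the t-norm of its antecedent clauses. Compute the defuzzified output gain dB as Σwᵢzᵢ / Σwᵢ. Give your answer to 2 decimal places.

16.99

R1 (z=15.7): tight=0.95, low=0.64; AND[min(a, b)] → w = 0.64
R2 (z=28.7): adequate=0.05, high=0.13; AND[min(a, b)] → w = 0.05
R3 (z=10.8): ¬low=1−0.64=0.36, adequate=0.05; AND[min(a, b)] → w = 0.05
R4 (z=28.0): adequate=0.05 → w = 0.05
Weighted average = (0.64·15.7 + 0.05·28.7 + 0.05·10.8 + 0.05·28.0) / (0.64 + 0.05 + 0.05 + 0.05)
  = 13.4230 / 0.7900 = 16.99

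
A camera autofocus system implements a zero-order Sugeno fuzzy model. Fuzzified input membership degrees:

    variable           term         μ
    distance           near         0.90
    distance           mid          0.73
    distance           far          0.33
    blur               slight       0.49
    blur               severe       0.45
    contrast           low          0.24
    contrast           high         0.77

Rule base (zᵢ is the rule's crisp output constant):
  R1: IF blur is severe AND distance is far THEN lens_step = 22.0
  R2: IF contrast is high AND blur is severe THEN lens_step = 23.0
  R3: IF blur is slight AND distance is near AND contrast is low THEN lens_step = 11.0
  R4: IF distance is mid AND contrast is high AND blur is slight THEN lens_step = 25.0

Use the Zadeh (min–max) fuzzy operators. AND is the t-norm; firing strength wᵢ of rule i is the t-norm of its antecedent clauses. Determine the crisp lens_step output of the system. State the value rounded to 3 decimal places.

R1 (z=22.0): severe=0.45, far=0.33; AND[min(a, b)] → w = 0.33
R2 (z=23.0): high=0.77, severe=0.45; AND[min(a, b)] → w = 0.45
R3 (z=11.0): slight=0.49, near=0.90, low=0.24; AND[min(a, b)] → w = 0.24
R4 (z=25.0): mid=0.73, high=0.77, slight=0.49; AND[min(a, b)] → w = 0.49
Weighted average = (0.33·22.0 + 0.45·23.0 + 0.24·11.0 + 0.49·25.0) / (0.33 + 0.45 + 0.24 + 0.49)
  = 32.5000 / 1.5100 = 21.523

21.523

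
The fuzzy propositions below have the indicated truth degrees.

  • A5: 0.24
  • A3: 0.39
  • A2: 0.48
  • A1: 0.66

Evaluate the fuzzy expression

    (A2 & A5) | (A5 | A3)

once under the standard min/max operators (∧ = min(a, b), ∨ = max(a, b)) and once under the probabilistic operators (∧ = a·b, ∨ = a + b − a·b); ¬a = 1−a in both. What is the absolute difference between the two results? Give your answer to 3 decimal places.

Under standard min/max:
  A2 & A5 = min(a, b) on (0.48, 0.24) = 0.24
  A5 | A3 = max(a, b) on (0.24, 0.39) = 0.39
  (A2 & A5) | (A5 | A3) = max(a, b) on (0.24, 0.39) = 0.39
  → value = 0.3900
Under probabilistic:
  A2 & A5 = a·b on (0.4800, 0.2400) = 0.1152
  A5 | A3 = a + b − a·b on (0.2400, 0.3900) = 0.5364
  (A2 & A5) | (A5 | A3) = a + b − a·b on (0.1152, 0.5364) = 0.5898
  → value = 0.5898
|0.3900 − 0.5898| = 0.200

0.200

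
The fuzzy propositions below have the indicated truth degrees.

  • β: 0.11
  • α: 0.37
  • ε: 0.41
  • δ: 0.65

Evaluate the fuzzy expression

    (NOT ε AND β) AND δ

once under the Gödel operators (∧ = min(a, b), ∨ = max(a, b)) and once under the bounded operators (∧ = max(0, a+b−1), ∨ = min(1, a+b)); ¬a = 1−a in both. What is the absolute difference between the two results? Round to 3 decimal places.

Under Gödel:
  NOT ε = 1 − 0.41 = 0.59
  NOT ε AND β = min(a, b) on (0.59, 0.11) = 0.11
  (NOT ε AND β) AND δ = min(a, b) on (0.11, 0.65) = 0.11
  → value = 0.1100
Under bounded:
  NOT ε = 1 − 0.41 = 0.59
  NOT ε AND β = max(0, a+b−1) on (0.59, 0.11) = 0.00
  (NOT ε AND β) AND δ = max(0, a+b−1) on (0.00, 0.65) = 0.00
  → value = 0.0000
|0.1100 − 0.0000| = 0.110

0.110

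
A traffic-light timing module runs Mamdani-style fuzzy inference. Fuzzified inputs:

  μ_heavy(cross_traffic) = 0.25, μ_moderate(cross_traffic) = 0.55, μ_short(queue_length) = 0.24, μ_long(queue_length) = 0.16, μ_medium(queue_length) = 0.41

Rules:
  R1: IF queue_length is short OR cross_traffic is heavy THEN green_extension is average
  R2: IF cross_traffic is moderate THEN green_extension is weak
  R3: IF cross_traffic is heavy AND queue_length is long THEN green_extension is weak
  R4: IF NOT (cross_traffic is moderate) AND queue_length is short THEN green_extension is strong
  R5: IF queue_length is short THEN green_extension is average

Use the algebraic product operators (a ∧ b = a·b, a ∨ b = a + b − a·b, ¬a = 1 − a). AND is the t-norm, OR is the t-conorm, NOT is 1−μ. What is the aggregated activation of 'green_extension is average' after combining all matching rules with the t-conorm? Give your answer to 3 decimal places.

0.567

R1: short=0.24, heavy=0.25; OR[a + b − a·b] → w = 0.4300
R2: moderate=0.55 → w = 0.5500
R3: heavy=0.25, long=0.16; AND[a·b] → w = 0.0400
R4: ¬moderate=1−0.55=0.45, short=0.24; AND[a·b] → w = 0.1080
R5: short=0.24 → w = 0.2400
Rules with consequent 'average': {R1, R5} → strengths 0.4300, 0.2400
Aggregate via t-conorm [a + b − a·b]: 0.5668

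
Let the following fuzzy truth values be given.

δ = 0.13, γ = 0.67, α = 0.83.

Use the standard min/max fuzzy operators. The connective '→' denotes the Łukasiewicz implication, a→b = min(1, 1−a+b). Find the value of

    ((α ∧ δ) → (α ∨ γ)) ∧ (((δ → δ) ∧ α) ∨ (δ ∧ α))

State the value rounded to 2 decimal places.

0.83

α ∧ δ = min(a, b) on (0.83, 0.13) = 0.13
α ∨ γ = max(a, b) on (0.83, 0.67) = 0.83
(α ∧ δ) → (α ∨ γ)  [Łukasiewicz: min(1, 1−a+b)] with a=0.13, b=0.83 → 1.00
δ → δ  [Łukasiewicz: min(1, 1−a+b)] with a=0.13, b=0.13 → 1.00
(δ → δ) ∧ α = min(a, b) on (1.00, 0.83) = 0.83
δ ∧ α = min(a, b) on (0.13, 0.83) = 0.13
((δ → δ) ∧ α) ∨ (δ ∧ α) = max(a, b) on (0.83, 0.13) = 0.83
((α ∧ δ) → (α ∨ γ)) ∧ (((δ → δ) ∧ α) ∨ (δ ∧ α)) = min(a, b) on (1.00, 0.83) = 0.83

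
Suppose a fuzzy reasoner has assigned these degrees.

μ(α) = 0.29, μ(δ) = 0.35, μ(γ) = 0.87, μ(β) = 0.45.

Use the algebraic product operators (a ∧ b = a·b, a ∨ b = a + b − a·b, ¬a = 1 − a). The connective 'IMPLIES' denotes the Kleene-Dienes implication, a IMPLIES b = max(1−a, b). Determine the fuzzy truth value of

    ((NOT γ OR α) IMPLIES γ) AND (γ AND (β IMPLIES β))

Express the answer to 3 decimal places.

NOT γ = 1 − 0.8700 = 0.1300
NOT γ OR α = a + b − a·b on (0.1300, 0.2900) = 0.3823
(NOT γ OR α) IMPLIES γ  [Kleene-Dienes: max(1−a, b)] with a=0.3823, b=0.8700 → 0.8700
β IMPLIES β  [Kleene-Dienes: max(1−a, b)] with a=0.4500, b=0.4500 → 0.5500
γ AND (β IMPLIES β) = a·b on (0.8700, 0.5500) = 0.4785
((NOT γ OR α) IMPLIES γ) AND (γ AND (β IMPLIES β)) = a·b on (0.8700, 0.4785) = 0.4163

0.416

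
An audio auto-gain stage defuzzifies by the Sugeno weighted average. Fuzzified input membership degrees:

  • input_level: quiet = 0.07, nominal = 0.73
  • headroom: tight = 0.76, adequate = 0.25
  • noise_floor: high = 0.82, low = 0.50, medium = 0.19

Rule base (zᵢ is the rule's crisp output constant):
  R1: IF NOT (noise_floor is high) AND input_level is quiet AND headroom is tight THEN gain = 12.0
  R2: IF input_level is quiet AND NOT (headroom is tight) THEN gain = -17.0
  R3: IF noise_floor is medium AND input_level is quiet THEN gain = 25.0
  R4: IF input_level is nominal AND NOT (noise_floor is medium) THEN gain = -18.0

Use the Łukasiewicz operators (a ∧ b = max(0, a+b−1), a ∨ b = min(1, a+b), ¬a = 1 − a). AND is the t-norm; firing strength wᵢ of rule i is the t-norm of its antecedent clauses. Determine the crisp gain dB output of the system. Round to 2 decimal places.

-18.00

R1 (z=12.0): ¬high=1−0.82=0.18, quiet=0.07, tight=0.76; AND[max(0, a+b−1)] → w = 0.00
R2 (z=-17.0): quiet=0.07, ¬tight=1−0.76=0.24; AND[max(0, a+b−1)] → w = 0.00
R3 (z=25.0): medium=0.19, quiet=0.07; AND[max(0, a+b−1)] → w = 0.00
R4 (z=-18.0): nominal=0.73, ¬medium=1−0.19=0.81; AND[max(0, a+b−1)] → w = 0.54
Weighted average = (0.00·12.0 + 0.00·-17.0 + 0.00·25.0 + 0.54·-18.0) / (0.00 + 0.00 + 0.00 + 0.54)
  = -9.7200 / 0.5400 = -18.00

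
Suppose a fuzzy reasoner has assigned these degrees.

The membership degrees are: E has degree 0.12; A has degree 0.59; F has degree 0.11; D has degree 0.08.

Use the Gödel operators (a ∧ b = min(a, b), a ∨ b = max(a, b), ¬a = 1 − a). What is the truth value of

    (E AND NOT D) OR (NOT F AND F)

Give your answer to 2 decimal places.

NOT D = 1 − 0.08 = 0.92
E AND NOT D = min(a, b) on (0.12, 0.92) = 0.12
NOT F = 1 − 0.11 = 0.89
NOT F AND F = min(a, b) on (0.89, 0.11) = 0.11
(E AND NOT D) OR (NOT F AND F) = max(a, b) on (0.12, 0.11) = 0.12

0.12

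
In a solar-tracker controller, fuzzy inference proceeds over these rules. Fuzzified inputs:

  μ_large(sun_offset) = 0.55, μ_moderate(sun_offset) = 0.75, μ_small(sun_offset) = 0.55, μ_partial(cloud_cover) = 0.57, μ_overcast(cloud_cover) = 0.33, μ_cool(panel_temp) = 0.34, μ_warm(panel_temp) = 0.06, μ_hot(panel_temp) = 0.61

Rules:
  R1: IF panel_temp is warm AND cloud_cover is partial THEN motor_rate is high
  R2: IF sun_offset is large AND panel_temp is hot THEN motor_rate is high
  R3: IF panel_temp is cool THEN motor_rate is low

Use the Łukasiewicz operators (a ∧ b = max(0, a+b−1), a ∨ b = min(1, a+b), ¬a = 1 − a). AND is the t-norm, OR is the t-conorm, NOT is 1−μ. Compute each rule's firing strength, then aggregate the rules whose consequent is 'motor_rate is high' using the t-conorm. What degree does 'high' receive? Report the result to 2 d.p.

R1: warm=0.06, partial=0.57; AND[max(0, a+b−1)] → w = 0.00
R2: large=0.55, hot=0.61; AND[max(0, a+b−1)] → w = 0.16
R3: cool=0.34 → w = 0.34
Rules with consequent 'high': {R1, R2} → strengths 0.00, 0.16
Aggregate via t-conorm [min(1, a+b)]: 0.16

0.16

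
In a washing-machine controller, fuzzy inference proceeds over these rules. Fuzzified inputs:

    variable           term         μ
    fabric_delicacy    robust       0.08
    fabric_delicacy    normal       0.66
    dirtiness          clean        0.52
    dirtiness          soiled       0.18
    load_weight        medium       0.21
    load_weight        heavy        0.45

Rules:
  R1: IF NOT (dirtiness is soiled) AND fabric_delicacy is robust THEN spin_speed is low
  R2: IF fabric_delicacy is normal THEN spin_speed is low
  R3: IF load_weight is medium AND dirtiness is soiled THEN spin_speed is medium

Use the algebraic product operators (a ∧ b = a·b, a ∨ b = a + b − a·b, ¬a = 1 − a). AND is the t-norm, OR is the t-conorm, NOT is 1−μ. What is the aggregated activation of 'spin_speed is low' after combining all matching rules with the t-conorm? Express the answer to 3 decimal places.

0.682

R1: ¬soiled=1−0.18=0.82, robust=0.08; AND[a·b] → w = 0.0656
R2: normal=0.66 → w = 0.6600
R3: medium=0.21, soiled=0.18; AND[a·b] → w = 0.0378
Rules with consequent 'low': {R1, R2} → strengths 0.0656, 0.6600
Aggregate via t-conorm [a + b − a·b]: 0.6823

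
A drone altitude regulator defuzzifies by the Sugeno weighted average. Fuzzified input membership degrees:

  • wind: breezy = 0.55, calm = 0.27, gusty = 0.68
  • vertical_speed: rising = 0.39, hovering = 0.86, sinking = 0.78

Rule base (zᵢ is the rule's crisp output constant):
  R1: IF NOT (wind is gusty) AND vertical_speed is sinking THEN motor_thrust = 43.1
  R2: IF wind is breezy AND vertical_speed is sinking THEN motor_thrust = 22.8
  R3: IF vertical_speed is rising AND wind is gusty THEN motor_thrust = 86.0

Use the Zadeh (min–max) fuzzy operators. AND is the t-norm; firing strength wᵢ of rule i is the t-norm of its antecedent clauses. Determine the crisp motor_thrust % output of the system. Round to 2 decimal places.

47.52

R1 (z=43.1): ¬gusty=1−0.68=0.32, sinking=0.78; AND[min(a, b)] → w = 0.32
R2 (z=22.8): breezy=0.55, sinking=0.78; AND[min(a, b)] → w = 0.55
R3 (z=86.0): rising=0.39, gusty=0.68; AND[min(a, b)] → w = 0.39
Weighted average = (0.32·43.1 + 0.55·22.8 + 0.39·86.0) / (0.32 + 0.55 + 0.39)
  = 59.8720 / 1.2600 = 47.52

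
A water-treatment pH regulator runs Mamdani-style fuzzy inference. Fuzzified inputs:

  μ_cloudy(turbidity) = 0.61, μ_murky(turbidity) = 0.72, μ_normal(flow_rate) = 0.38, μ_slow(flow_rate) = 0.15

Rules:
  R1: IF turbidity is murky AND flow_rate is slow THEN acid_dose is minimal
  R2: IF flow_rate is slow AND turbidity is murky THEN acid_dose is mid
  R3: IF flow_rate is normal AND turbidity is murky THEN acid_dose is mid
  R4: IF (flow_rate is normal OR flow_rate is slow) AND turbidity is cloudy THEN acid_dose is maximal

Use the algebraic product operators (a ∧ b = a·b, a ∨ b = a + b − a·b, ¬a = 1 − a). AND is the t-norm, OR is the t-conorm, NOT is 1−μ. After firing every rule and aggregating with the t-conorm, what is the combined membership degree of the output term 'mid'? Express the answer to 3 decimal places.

R1: murky=0.72, slow=0.15; AND[a·b] → w = 0.1080
R2: slow=0.15, murky=0.72; AND[a·b] → w = 0.1080
R3: normal=0.38, murky=0.72; AND[a·b] → w = 0.2736
R4: (normal=0.38 OR slow=0.15) = 0.4730; AND[a·b] with cloudy=0.61 → w = 0.2885
Rules with consequent 'mid': {R2, R3} → strengths 0.1080, 0.2736
Aggregate via t-conorm [a + b − a·b]: 0.3521

0.352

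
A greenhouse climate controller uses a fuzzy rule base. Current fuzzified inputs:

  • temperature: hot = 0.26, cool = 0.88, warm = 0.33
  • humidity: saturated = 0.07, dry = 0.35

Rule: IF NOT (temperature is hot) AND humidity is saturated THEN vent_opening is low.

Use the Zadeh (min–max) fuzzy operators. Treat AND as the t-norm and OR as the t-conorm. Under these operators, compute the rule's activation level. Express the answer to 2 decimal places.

0.07

firing strength: ¬hot=1−0.26=0.74, saturated=0.07; AND[min(a, b)] → w = 0.07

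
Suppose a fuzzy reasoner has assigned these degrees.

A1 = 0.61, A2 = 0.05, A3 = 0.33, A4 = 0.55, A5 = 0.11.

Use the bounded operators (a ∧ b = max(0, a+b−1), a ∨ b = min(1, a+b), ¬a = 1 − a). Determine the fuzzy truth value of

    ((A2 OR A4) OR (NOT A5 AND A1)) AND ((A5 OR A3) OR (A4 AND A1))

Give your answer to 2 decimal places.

0.60

A2 OR A4 = min(1, a+b) on (0.05, 0.55) = 0.60
NOT A5 = 1 − 0.11 = 0.89
NOT A5 AND A1 = max(0, a+b−1) on (0.89, 0.61) = 0.50
(A2 OR A4) OR (NOT A5 AND A1) = min(1, a+b) on (0.60, 0.50) = 1.00
A5 OR A3 = min(1, a+b) on (0.11, 0.33) = 0.44
A4 AND A1 = max(0, a+b−1) on (0.55, 0.61) = 0.16
(A5 OR A3) OR (A4 AND A1) = min(1, a+b) on (0.44, 0.16) = 0.60
((A2 OR A4) OR (NOT A5 AND A1)) AND ((A5 OR A3) OR (A4 AND A1)) = max(0, a+b−1) on (1.00, 0.60) = 0.60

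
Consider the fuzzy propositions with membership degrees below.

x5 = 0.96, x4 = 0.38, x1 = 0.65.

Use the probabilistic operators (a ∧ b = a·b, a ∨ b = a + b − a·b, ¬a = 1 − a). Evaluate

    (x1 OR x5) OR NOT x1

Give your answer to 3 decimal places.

0.991

x1 OR x5 = a + b − a·b on (0.6500, 0.9600) = 0.9860
NOT x1 = 1 − 0.6500 = 0.3500
(x1 OR x5) OR NOT x1 = a + b − a·b on (0.9860, 0.3500) = 0.9909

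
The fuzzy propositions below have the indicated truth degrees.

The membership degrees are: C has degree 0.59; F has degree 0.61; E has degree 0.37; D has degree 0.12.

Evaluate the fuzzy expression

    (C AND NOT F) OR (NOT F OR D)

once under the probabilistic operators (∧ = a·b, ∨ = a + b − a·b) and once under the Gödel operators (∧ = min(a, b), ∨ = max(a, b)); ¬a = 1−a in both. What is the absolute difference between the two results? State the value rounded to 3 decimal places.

Under probabilistic:
  NOT F = 1 − 0.6100 = 0.3900
  C AND NOT F = a·b on (0.5900, 0.3900) = 0.2301
  NOT F = 1 − 0.6100 = 0.3900
  NOT F OR D = a + b − a·b on (0.3900, 0.1200) = 0.4632
  (C AND NOT F) OR (NOT F OR D) = a + b − a·b on (0.2301, 0.4632) = 0.5867
  → value = 0.5867
Under Gödel:
  NOT F = 1 − 0.61 = 0.39
  C AND NOT F = min(a, b) on (0.59, 0.39) = 0.39
  NOT F = 1 − 0.61 = 0.39
  NOT F OR D = max(a, b) on (0.39, 0.12) = 0.39
  (C AND NOT F) OR (NOT F OR D) = max(a, b) on (0.39, 0.39) = 0.39
  → value = 0.3900
|0.5867 − 0.3900| = 0.197

0.197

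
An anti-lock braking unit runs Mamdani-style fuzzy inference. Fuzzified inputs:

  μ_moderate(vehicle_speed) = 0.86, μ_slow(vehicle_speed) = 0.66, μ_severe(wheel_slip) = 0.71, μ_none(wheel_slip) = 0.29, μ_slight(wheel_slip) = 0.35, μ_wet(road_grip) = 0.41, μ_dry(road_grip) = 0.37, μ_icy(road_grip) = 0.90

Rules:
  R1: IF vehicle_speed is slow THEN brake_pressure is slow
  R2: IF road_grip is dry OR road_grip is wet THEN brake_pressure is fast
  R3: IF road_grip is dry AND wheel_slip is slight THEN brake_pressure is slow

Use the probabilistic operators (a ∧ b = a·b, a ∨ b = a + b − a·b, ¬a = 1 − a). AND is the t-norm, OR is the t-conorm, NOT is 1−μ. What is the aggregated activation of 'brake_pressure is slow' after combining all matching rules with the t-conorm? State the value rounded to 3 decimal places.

R1: slow=0.66 → w = 0.6600
R2: dry=0.37, wet=0.41; OR[a + b − a·b] → w = 0.6283
R3: dry=0.37, slight=0.35; AND[a·b] → w = 0.1295
Rules with consequent 'slow': {R1, R3} → strengths 0.6600, 0.1295
Aggregate via t-conorm [a + b − a·b]: 0.7040

0.704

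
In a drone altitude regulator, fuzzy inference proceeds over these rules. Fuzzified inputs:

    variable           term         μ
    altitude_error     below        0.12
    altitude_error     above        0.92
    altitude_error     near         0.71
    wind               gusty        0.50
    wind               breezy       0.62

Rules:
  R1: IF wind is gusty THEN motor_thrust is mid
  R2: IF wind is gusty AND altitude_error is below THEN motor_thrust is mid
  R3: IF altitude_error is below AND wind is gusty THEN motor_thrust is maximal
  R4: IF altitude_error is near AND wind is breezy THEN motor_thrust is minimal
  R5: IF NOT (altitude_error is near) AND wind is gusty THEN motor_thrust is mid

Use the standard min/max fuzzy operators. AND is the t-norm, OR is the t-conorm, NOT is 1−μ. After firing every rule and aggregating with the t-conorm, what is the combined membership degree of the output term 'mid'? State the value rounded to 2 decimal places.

0.50

R1: gusty=0.50 → w = 0.50
R2: gusty=0.50, below=0.12; AND[min(a, b)] → w = 0.12
R3: below=0.12, gusty=0.50; AND[min(a, b)] → w = 0.12
R4: near=0.71, breezy=0.62; AND[min(a, b)] → w = 0.62
R5: ¬near=1−0.71=0.29, gusty=0.50; AND[min(a, b)] → w = 0.29
Rules with consequent 'mid': {R1, R2, R5} → strengths 0.50, 0.12, 0.29
Aggregate via t-conorm [max(a, b)]: 0.50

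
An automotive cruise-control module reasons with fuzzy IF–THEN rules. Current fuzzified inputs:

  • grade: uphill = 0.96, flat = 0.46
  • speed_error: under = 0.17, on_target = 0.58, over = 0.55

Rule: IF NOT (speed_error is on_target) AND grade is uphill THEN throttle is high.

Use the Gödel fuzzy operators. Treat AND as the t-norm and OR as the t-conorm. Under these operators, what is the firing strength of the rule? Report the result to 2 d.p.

firing strength: ¬on_target=1−0.58=0.42, uphill=0.96; AND[min(a, b)] → w = 0.42

0.42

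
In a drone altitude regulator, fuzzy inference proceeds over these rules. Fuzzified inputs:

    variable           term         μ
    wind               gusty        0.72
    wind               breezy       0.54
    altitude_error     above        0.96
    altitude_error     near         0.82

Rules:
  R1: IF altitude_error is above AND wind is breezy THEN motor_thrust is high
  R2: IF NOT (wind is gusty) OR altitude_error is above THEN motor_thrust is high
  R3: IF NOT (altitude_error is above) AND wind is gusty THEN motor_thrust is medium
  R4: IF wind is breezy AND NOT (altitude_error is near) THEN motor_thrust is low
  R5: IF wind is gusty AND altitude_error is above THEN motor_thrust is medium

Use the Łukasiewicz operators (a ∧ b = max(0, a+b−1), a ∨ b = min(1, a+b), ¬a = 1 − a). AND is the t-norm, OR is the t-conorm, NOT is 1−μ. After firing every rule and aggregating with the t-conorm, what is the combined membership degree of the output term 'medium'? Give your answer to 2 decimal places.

R1: above=0.96, breezy=0.54; AND[max(0, a+b−1)] → w = 0.50
R2: ¬gusty=1−0.72=0.28, above=0.96; OR[min(1, a+b)] → w = 1.00
R3: ¬above=1−0.96=0.04, gusty=0.72; AND[max(0, a+b−1)] → w = 0.00
R4: breezy=0.54, ¬near=1−0.82=0.18; AND[max(0, a+b−1)] → w = 0.00
R5: gusty=0.72, above=0.96; AND[max(0, a+b−1)] → w = 0.68
Rules with consequent 'medium': {R3, R5} → strengths 0.00, 0.68
Aggregate via t-conorm [min(1, a+b)]: 0.68

0.68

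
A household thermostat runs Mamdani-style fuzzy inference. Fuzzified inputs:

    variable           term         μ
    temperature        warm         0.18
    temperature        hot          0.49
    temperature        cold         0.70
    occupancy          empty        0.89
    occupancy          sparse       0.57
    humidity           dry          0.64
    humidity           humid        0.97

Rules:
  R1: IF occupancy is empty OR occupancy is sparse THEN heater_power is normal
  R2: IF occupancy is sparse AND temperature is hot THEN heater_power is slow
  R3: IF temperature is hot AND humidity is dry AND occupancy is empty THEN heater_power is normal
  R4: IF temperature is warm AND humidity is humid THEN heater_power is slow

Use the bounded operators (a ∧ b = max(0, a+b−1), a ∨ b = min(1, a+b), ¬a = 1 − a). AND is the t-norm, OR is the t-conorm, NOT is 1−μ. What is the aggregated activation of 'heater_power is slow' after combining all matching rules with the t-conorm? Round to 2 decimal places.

0.21

R1: empty=0.89, sparse=0.57; OR[min(1, a+b)] → w = 1.00
R2: sparse=0.57, hot=0.49; AND[max(0, a+b−1)] → w = 0.06
R3: hot=0.49, dry=0.64, empty=0.89; AND[max(0, a+b−1)] → w = 0.02
R4: warm=0.18, humid=0.97; AND[max(0, a+b−1)] → w = 0.15
Rules with consequent 'slow': {R2, R4} → strengths 0.06, 0.15
Aggregate via t-conorm [min(1, a+b)]: 0.21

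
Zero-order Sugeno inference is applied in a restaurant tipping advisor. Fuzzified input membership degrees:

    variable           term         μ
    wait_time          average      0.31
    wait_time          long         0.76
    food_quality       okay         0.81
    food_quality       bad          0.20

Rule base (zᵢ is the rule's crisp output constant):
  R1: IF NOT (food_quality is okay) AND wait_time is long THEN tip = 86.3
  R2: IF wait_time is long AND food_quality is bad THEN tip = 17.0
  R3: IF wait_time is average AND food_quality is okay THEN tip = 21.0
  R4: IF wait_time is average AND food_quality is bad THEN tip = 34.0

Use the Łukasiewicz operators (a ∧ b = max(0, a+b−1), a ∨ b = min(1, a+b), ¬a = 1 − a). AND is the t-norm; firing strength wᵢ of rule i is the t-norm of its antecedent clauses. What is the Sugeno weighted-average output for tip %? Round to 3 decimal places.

R1 (z=86.3): ¬okay=1−0.81=0.19, long=0.76; AND[max(0, a+b−1)] → w = 0.00
R2 (z=17.0): long=0.76, bad=0.20; AND[max(0, a+b−1)] → w = 0.00
R3 (z=21.0): average=0.31, okay=0.81; AND[max(0, a+b−1)] → w = 0.12
R4 (z=34.0): average=0.31, bad=0.20; AND[max(0, a+b−1)] → w = 0.00
Weighted average = (0.00·86.3 + 0.00·17.0 + 0.12·21.0 + 0.00·34.0) / (0.00 + 0.00 + 0.12 + 0.00)
  = 2.5200 / 0.1200 = 21.000

21.000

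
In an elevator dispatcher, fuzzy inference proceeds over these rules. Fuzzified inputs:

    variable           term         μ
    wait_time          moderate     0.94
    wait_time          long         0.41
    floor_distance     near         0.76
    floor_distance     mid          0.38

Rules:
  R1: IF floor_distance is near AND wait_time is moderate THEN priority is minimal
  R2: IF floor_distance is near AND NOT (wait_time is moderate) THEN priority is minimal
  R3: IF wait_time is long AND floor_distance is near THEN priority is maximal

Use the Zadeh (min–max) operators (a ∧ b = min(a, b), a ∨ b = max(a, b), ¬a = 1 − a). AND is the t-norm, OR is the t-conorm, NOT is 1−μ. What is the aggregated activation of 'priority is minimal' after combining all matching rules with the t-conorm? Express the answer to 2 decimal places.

R1: near=0.76, moderate=0.94; AND[min(a, b)] → w = 0.76
R2: near=0.76, ¬moderate=1−0.94=0.06; AND[min(a, b)] → w = 0.06
R3: long=0.41, near=0.76; AND[min(a, b)] → w = 0.41
Rules with consequent 'minimal': {R1, R2} → strengths 0.76, 0.06
Aggregate via t-conorm [max(a, b)]: 0.76

0.76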